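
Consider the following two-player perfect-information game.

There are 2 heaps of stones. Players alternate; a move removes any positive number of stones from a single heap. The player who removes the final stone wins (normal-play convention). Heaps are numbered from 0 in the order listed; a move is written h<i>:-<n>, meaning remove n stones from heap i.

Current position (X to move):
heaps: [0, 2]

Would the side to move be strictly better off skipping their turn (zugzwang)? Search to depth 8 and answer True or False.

zugzwang((0,2), X) = False

ply 1, X at (0,2) | h1:-1=-1→(0,1); h1:-2=+1→(0,0)*
ply 2: (0,0) is terminal -1 (O); from (0,2) depth 8
if X skipped the turn, O would face:
~ ply 1, O at (0,2) | h1:-1=-1→(0,1); h1:-2=+1→(0,0)*
~ ply 2: (0,0) is terminal -1 (X); from (0,2) depth 8
compare (X): move=+1 vs pass=-1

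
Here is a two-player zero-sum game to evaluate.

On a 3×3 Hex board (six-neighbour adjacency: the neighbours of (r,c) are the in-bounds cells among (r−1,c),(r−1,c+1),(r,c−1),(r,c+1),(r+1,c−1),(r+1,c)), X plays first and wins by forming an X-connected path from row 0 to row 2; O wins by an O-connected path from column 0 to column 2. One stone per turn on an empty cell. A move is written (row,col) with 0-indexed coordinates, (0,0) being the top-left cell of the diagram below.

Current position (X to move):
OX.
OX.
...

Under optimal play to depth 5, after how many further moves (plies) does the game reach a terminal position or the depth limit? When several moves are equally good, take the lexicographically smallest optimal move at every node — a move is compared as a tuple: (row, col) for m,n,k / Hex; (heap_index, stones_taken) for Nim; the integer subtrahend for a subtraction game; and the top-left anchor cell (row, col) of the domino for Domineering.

p1 X@[OX./OX./...]: (0,2)[OXX/OX./...]+1* (1,2)[OX./OXX/...]+1 (2,0)[OX./OX./X..]+1 (2,1)[OX./OX./.X.]+1 (2,2)[OX./OX./..X]+1
p2 O@[OXX/OX./...]: (1,2)[OXX/OXO/...]-1* (2,0)[OXX/OX./O..]-1 (2,1)[OXX/OX./.O.]-1 (2,2)[OXX/OX./..O]-1
p3 X@[OXX/OXO/...]: (2,0)[OXX/OXO/X..]+1* (2,1)[OXX/OXO/.X.]+1 (2,2)[OXX/OXO/..X]+1
p4 O@[OXX/OXO/X..] terminal -1; root [OX./OX./...] d5

PV length from [OX./OX./...]: 3 plies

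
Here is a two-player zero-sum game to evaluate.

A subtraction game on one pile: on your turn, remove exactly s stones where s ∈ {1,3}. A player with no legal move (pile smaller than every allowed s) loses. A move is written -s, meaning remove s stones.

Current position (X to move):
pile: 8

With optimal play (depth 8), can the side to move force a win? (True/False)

X winning at [8]: False

[8] X move#1: -1:-1/7*, -3:-1/5
[7] O move#2: -1:+1/6*, -3:+1/4
[6] X move#3: -1:-1/5*, -3:-1/3
[5] O move#4: -1:+1/4*, -3:+1/2
[4] X move#5: -1:-1/3*, -3:-1/1
[3] O move#6: -1:+1/2*, -3:+1/0
[2] X move#7: -1:-1/1*
[1] O move#8: -1:+1/0*
[0] end (terminal -1, X#9); searched 8 to 8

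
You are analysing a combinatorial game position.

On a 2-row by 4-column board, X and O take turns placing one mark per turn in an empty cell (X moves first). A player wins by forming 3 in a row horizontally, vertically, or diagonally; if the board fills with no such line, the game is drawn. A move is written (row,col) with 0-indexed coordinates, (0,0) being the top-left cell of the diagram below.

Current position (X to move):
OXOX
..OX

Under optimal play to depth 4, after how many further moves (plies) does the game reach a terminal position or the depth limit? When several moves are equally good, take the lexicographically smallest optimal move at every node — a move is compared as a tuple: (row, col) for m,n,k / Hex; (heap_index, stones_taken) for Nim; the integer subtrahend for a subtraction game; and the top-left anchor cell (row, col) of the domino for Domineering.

p1 X@[OXOX/..OX]: (1,0)[OXOX/X.OX]+0* (1,1)[OXOX/.XOX]+0
p2 O@[OXOX/X.OX]: (1,1)[OXOX/XOOX]+0*
p3 X@[OXOX/XOOX] terminal +0; root [OXOX/..OX] d4

PV length from [OXOX/..OX]: 2 plies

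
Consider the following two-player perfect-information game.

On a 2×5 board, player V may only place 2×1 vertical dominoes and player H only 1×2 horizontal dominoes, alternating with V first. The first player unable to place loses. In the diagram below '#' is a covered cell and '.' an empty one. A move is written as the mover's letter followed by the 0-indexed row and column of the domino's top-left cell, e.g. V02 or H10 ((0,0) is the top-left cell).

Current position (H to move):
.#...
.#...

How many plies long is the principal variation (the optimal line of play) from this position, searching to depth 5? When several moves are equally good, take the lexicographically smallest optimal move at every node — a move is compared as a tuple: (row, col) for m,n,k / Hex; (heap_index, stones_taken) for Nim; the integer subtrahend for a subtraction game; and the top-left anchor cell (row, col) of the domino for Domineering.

ply 1, H at .#.../.#... | H02=-1→.###./.#...*; H03=-1→.#.##/.#...; H12=-1→.#.../.###.; H13=-1→.#.../.#.##
ply 2, V at .###./.#... | V00=-1→####./##...; V04=+1→.####/.#..#*
ply 3, H at .####/.#..# | H12=-1→.####/.####*
ply 4, V at .####/.#### | V00=+1→#####/#####*
ply 5: #####/##### is terminal -1 (H); from .#.../.#... depth 5

PV length from [.#.../.#...]: 4 plies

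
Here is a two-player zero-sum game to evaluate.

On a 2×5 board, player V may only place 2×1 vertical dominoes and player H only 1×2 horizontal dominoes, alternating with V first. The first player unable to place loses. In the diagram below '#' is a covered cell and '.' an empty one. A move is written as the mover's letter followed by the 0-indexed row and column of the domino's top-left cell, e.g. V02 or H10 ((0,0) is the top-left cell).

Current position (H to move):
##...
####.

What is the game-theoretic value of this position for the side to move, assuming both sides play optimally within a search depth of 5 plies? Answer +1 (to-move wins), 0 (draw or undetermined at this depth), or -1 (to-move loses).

value(##.../####., H) = +1

ply 1, H at ##.../####. | H02=-1→####./####.; H03=+1→##.##/####.*
ply 2: ##.##/####. is terminal -1 (V); from ##.../####. depth 5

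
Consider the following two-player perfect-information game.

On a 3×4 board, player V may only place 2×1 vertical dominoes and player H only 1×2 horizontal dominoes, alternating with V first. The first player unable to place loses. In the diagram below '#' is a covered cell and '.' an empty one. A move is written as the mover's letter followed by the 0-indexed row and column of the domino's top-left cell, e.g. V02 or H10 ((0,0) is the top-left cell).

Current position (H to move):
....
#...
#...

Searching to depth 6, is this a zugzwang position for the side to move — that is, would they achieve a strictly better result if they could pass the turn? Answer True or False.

[..../#.../#...] H move#1: H00:-1/##../#.../#..., H01:-1/.##./#.../#..., H02:-1/..##/#.../#..., H11:+1/..../###./#...*, H12:+1/..../#.##/#..., H21:-1/..../#.../###., H22:-1/..../#.../#.##
[..../###./#...] V move#2: V03:-1/...#/####/#...*, V13:-1/..../####/#..#
[...#/####/#...] H move#3: H00:+1/##.#/####/#...*, H01:+1/.###/####/#..., H21:+1/...#/####/###., H22:+1/...#/####/#.##
[##.#/####/#...] end (terminal -1, V#4); searched ..../#.../#... to 6
suppose H passes — search the same position with V to move:
pass> [..../#.../#...] V move#1: V01:-1/.#../##../#..., V02:+1/..#./#.#./#...*, V03:-1/...#/#..#/#..., V11:-1/..../##../##.., V12:+1/..../#.#./#.#., V13:-1/..../#..#/#..#
pass> [..#./#.#./#...] H move#2: H00:-1/###./#.#./#...*, H21:-1/..#./#.#./###., H22:-1/..#./#.#./#.##
pass> [###./#.#./#...] V move#3: V03:-1/####/#.##/#..., V11:+1/###./###./##..*, V13:-1/###./#.##/#..#
pass> [###./###./##..] H move#4: H22:-1/###./###./####*
pass> [###./###./####] V move#5: V03:+1/####/####/####*
pass> [####/####/####] end (terminal -1, H#6); searched ..../#.../#... to 6
for H: play +1, pass -1

zugzwang(..../#.../#..., H) = False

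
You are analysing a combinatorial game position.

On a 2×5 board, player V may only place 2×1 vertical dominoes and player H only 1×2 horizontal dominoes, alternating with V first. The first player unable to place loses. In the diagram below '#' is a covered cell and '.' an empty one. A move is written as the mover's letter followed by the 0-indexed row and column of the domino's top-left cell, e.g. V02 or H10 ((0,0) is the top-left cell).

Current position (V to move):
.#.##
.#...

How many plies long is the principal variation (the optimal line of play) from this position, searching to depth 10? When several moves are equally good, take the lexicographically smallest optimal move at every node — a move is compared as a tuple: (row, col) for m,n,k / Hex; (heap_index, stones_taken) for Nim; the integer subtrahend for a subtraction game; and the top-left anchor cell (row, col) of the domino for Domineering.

PV length from [.#.##/.#...]: 3 plies

p1 V@[.#.##/.#...]: V00[##.##/##...]-1 V02[.####/.##..]+1*
p2 H@[.####/.##..]: H13[.####/.####]-1*
p3 V@[.####/.####]: V00[#####/#####]+1*
p4 H@[#####/#####] terminal -1; root [.#.##/.#...] d10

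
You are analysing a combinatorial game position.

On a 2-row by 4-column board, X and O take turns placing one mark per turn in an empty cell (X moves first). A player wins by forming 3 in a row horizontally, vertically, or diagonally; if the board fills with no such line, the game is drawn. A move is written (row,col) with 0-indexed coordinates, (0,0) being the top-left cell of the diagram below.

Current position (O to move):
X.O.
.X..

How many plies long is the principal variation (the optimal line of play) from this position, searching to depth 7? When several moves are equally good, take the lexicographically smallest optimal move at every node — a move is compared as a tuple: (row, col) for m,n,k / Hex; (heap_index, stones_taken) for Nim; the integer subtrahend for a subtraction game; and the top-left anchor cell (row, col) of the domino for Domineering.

ply 1, O at X.O./.X.. | (0,1)=+0→XOO./.X..*; (0,3)=+0→X.OO/.X..; (1,0)=+0→X.O./OX..; (1,2)=+0→X.O./.XO.; (1,3)=+0→X.O./.X.O
ply 2, X at XOO./.X.. | (0,3)=+0→XOOX/.X..*; (1,0)=-1→XOO./XX..; (1,2)=-1→XOO./.XX.; (1,3)=-1→XOO./.X.X
ply 3, O at XOOX/.X.. | (1,0)=+0→XOOX/OX..*; (1,2)=+0→XOOX/.XO.; (1,3)=+0→XOOX/.X.O
ply 4, X at XOOX/OX.. | (1,2)=+0→XOOX/OXX.*; (1,3)=+0→XOOX/OX.X
ply 5, O at XOOX/OXX. | (1,3)=+0→XOOX/OXXO*
ply 6: XOOX/OXXO is terminal +0 (X); from X.O./.X.. depth 7

PV length from [X.O./.X..]: 5 plies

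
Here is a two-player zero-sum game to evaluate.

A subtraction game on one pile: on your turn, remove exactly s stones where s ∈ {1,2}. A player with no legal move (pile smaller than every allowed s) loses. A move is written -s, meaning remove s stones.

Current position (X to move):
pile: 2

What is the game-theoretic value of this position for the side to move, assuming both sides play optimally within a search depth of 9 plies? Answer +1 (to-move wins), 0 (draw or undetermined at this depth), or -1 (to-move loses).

[2] X move#1: -1:-1/1, -2:+1/0*
[0] end (terminal -1, O#2); searched 2 to 9

value(2, X) = +1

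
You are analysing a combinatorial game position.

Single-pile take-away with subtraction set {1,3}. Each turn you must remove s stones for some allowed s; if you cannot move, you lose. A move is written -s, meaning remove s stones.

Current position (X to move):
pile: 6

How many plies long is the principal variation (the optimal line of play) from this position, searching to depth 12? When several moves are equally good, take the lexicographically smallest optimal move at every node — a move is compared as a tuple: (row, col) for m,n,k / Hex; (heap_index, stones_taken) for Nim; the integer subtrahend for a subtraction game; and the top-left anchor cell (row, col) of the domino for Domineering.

PV length from [6]: 6 plies

ply 1, X at 6 | -1=-1→5*; -3=-1→3
ply 2, O at 5 | -1=+1→4*; -3=+1→2
ply 3, X at 4 | -1=-1→3*; -3=-1→1
ply 4, O at 3 | -1=+1→2*; -3=+1→0
ply 5, X at 2 | -1=-1→1*
ply 6, O at 1 | -1=+1→0*
ply 7: 0 is terminal -1 (X); from 6 depth 12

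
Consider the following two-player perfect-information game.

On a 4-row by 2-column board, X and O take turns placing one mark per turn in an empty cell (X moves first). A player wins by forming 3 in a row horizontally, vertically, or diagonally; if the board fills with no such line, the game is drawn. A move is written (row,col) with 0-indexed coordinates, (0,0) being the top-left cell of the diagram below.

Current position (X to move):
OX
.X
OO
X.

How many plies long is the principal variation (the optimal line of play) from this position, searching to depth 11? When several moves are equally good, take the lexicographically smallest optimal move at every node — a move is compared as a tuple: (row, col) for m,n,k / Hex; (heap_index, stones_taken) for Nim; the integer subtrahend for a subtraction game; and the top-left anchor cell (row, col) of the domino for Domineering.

PV length from [OX/.X/OO/X.]: 2 plies

ply 1, X at OX/.X/OO/X. | (1,0)=+0→OX/XX/OO/X.*; (3,1)=-1→OX/.X/OO/XX
ply 2, O at OX/XX/OO/X. | (3,1)=+0→OX/XX/OO/XO*
ply 3: OX/XX/OO/XO is terminal +0 (X); from OX/.X/OO/X. depth 11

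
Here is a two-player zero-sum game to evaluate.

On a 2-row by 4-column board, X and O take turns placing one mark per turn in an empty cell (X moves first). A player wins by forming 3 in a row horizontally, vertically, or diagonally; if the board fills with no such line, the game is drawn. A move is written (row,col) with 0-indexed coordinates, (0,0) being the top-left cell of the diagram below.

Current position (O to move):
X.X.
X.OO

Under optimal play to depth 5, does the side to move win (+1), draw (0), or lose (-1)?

value(X.X./X.OO, O) = +1

p1 O@[X.X./X.OO]: (0,1)[XOX./X.OO]+0 (0,3)[X.XO/X.OO]-1 (1,1)[X.X./XOOO]+1*
p2 X@[X.X./XOOO] terminal -1; root [X.X./X.OO] d5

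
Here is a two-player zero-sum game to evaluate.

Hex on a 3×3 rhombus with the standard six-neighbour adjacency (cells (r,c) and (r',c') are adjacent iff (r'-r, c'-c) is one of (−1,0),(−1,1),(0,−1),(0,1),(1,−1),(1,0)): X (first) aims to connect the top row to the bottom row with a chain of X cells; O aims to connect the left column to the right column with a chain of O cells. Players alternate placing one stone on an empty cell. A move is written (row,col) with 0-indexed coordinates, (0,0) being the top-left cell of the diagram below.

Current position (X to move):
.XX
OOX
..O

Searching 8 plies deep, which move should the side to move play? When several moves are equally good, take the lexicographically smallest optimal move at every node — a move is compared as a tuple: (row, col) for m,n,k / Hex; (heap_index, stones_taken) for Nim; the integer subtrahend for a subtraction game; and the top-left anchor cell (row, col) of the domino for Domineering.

X's best at [.XX/OOX/..O]: (2,1)

ply 1, X at .XX/OOX/..O | (0,0)=-1→XXX/OOX/..O; (2,0)=-1→.XX/OOX/X.O; (2,1)=+1→.XX/OOX/.XO*
ply 2: .XX/OOX/.XO is terminal -1 (O); from .XX/OOX/..O depth 8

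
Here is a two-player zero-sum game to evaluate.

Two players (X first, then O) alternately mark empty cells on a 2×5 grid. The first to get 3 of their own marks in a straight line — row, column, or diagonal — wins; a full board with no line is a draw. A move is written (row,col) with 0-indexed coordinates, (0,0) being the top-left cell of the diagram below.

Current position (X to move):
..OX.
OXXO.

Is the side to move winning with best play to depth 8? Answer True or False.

X winning at [..OX./OXXO.]: False

ply 1, X at ..OX./OXXO. | (0,0)=+0→X.OX./OXXO.*; (0,1)=+0→.XOX./OXXO.; (0,4)=+0→..OXX/OXXO.; (1,4)=+0→..OX./OXXOX
ply 2, O at X.OX./OXXO. | (0,1)=+0→XOOX./OXXO.*; (0,4)=+0→X.OXO/OXXO.; (1,4)=+0→X.OX./OXXOO
ply 3, X at XOOX./OXXO. | (0,4)=+0→XOOXX/OXXO.*; (1,4)=+0→XOOX./OXXOX
ply 4, O at XOOXX/OXXO. | (1,4)=+0→XOOXX/OXXOO*
ply 5: XOOXX/OXXOO is terminal +0 (X); from ..OX./OXXO. depth 8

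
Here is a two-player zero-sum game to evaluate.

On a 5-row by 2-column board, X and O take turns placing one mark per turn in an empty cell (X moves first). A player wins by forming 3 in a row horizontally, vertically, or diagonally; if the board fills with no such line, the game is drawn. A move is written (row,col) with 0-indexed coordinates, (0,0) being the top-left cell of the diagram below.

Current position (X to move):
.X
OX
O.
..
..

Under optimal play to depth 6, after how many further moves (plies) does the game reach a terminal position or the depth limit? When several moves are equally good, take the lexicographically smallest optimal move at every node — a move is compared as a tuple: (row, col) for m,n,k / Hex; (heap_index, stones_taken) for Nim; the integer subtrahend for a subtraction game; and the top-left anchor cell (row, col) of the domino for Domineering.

PV length from [.X/OX/O./../..]: 1 ply

ply 1, X at .X/OX/O./../.. | (0,0)=-1→XX/OX/O./../..; (2,1)=+1→.X/OX/OX/../..*; (3,0)=-1→.X/OX/O./X./..; (3,1)=-1→.X/OX/O./.X/..; (4,0)=-1→.X/OX/O./../X.; (4,1)=-1→.X/OX/O./../.X
ply 2: .X/OX/OX/../.. is terminal -1 (O); from .X/OX/O./../.. depth 6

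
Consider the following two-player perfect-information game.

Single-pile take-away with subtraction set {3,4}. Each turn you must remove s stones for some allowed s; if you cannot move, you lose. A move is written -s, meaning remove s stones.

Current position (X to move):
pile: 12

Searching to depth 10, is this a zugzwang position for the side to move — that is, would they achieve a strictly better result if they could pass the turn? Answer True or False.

p1 X@[12]: -3[9]+1* -4[8]+1
p2 O@[9]: -3[6]-1* -4[5]-1
p3 X@[6]: -3[3]-1 -4[2]+1*
p4 O@[2] terminal -1; root [12] d10
suppose X passes — search the same position with O to move:
pass> p1 O@[12]: -3[9]+1* -4[8]+1
pass> p2 X@[9]: -3[6]-1* -4[5]-1
pass> p3 O@[6]: -3[3]-1 -4[2]+1*
pass> p4 X@[2] terminal -1; root [12] d10
for X: play +1, pass -1

zugzwang(12, X) = False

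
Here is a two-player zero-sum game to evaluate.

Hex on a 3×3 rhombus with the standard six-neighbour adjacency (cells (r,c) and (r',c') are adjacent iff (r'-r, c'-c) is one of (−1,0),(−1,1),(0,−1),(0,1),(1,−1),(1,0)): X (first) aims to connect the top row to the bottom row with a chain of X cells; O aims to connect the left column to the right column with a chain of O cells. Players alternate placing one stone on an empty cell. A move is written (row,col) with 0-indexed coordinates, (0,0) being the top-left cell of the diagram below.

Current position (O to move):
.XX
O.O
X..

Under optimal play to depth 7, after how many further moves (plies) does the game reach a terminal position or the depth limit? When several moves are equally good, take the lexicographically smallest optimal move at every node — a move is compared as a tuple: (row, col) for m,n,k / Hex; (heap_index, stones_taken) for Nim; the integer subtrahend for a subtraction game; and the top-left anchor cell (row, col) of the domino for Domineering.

[.XX/O.O/X..] O move#1: (0,0):-1/OXX/O.O/X.., (1,1):+1/.XX/OOO/X..*, (2,1):-1/.XX/O.O/XO., (2,2):-1/.XX/O.O/X.O
[.XX/OOO/X..] end (terminal -1, X#2); searched .XX/O.O/X.. to 7

PV length from [.XX/O.O/X..]: 1 ply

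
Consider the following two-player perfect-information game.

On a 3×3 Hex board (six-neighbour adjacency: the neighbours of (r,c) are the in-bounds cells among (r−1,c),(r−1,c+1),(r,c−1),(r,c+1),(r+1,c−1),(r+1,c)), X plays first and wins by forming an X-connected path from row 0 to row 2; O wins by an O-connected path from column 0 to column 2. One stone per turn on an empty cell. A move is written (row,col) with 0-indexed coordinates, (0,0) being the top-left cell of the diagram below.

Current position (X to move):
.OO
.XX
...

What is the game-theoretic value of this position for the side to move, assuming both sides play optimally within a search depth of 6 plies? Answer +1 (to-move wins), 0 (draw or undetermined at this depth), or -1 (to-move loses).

ply 1, X at .OO/.XX/... | (0,0)=-1→XOO/.XX/...*; (1,0)=-1→.OO/XXX/...; (2,0)=-1→.OO/.XX/X..; (2,1)=-1→.OO/.XX/.X.; (2,2)=-1→.OO/.XX/..X
ply 2, O at XOO/.XX/... | (1,0)=+1→XOO/OXX/...*; (2,0)=-1→XOO/.XX/O..; (2,1)=-1→XOO/.XX/.O.; (2,2)=-1→XOO/.XX/..O
ply 3: XOO/OXX/... is terminal -1 (X); from .OO/.XX/... depth 6

value(.OO/.XX/..., X) = -1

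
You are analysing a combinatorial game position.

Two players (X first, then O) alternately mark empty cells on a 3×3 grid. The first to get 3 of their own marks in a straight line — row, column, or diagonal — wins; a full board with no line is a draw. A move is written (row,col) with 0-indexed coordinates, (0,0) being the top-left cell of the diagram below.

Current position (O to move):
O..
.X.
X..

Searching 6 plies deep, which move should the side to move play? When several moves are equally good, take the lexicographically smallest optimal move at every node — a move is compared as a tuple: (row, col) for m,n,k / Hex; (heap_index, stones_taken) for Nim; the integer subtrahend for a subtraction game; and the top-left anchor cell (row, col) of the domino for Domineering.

p1 O@[O../.X./X..]: (0,1)[OO./.X./X..]-1 (0,2)[O.O/.X./X..]+0* (1,0)[O../OX./X..]-1 (1,2)[O../.XO/X..]-1 (2,1)[O../.X./XO.]-1 (2,2)[O../.X./X.O]-1
p2 X@[O.O/.X./X..]: (0,1)[OXO/.X./X..]+0* (1,0)[O.O/XX./X..]-1 (1,2)[O.O/.XX/X..]-1 (2,1)[O.O/.X./XX.]-1 (2,2)[O.O/.X./X.X]-1
p3 O@[OXO/.X./X..]: (1,0)[OXO/OX./X..]-1 (1,2)[OXO/.XO/X..]-1 (2,1)[OXO/.X./XO.]+0* (2,2)[OXO/.X./X.O]-1
p4 X@[OXO/.X./XO.]: (1,0)[OXO/XX./XO.]+0* (1,2)[OXO/.XX/XO.]+0 (2,2)[OXO/.X./XOX]+0
p5 O@[OXO/XX./XO.]: (1,2)[OXO/XXO/XO.]+0* (2,2)[OXO/XX./XOO]-1
p6 X@[OXO/XXO/XO.]: (2,2)[OXO/XXO/XOX]+0*
p7 O@[OXO/XXO/XOX] terminal +0; root [O../.X./X..] d6

O's best at [O../.X./X..]: (0,2)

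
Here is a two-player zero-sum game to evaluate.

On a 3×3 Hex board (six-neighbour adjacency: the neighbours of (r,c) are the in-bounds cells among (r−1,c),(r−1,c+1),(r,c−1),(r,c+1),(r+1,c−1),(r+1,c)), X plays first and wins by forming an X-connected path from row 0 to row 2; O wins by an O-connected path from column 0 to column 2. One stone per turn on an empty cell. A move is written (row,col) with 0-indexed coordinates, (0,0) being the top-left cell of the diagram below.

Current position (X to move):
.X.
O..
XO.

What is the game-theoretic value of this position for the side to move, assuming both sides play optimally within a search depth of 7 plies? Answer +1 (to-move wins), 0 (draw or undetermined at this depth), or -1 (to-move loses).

value(.X./O../XO., X) = +1

p1 X@[.X./O../XO.]: (0,0)[XX./O../XO.]-1 (0,2)[.XX/O../XO.]-1 (1,1)[.X./OX./XO.]+1* (1,2)[.X./O.X/XO.]-1 (2,2)[.X./O../XOX]-1
p2 O@[.X./OX./XO.] terminal -1; root [.X./O../XO.] d7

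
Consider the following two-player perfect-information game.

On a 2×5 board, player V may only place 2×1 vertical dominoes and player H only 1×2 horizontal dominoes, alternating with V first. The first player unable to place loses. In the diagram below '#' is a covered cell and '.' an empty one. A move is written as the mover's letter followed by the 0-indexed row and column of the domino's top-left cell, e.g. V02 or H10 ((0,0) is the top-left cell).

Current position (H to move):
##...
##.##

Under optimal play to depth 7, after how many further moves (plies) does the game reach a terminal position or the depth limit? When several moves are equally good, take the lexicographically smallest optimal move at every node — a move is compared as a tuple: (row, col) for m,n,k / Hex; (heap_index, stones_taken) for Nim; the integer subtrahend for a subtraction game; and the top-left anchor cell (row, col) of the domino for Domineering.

p1 H@[##.../##.##]: H02[####./##.##]+1* H03[##.##/##.##]-1
p2 V@[####./##.##] terminal -1; root [##.../##.##] d7

PV length from [##.../##.##]: 1 ply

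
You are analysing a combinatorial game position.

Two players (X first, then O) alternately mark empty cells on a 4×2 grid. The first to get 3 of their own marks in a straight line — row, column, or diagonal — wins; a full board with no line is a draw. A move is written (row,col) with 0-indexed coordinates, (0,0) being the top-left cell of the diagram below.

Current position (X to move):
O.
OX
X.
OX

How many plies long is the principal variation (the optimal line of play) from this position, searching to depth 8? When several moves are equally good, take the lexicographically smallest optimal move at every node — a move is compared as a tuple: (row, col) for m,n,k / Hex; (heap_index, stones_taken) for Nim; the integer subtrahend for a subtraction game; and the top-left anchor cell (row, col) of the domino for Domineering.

p1 X@[O./OX/X./OX]: (0,1)[OX/OX/X./OX]+0 (2,1)[O./OX/XX/OX]+1*
p2 O@[O./OX/XX/OX] terminal -1; root [O./OX/X./OX] d8

PV length from [O./OX/X./OX]: 1 ply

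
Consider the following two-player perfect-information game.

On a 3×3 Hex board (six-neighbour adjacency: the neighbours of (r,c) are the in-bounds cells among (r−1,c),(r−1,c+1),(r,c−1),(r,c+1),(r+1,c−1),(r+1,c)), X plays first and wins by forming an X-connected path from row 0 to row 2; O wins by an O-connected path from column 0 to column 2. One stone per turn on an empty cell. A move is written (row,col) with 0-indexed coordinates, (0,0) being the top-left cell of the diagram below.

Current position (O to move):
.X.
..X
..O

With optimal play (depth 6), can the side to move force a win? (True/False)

p1 O@[.X./..X/..O]: (0,0)[OX./..X/..O]-1 (0,2)[.XO/..X/..O]-1 (1,0)[.X./O.X/..O]-1 (1,1)[.X./.OX/..O]+1* (2,0)[.X./..X/O.O]-1 (2,1)[.X./..X/.OO]-1
p2 X@[.X./.OX/..O]: (0,0)[XX./.OX/..O]-1* (0,2)[.XX/.OX/..O]-1 (1,0)[.X./XOX/..O]-1 (2,0)[.X./.OX/X.O]-1 (2,1)[.X./.OX/.XO]-1
p3 O@[XX./.OX/..O]: (0,2)[XXO/.OX/..O]+1* (1,0)[XX./OOX/..O]+1 (2,0)[XX./.OX/O.O]+1 (2,1)[XX./.OX/.OO]+1
p4 X@[XXO/.OX/..O]: (1,0)[XXO/XOX/..O]-1* (2,0)[XXO/.OX/X.O]-1 (2,1)[XXO/.OX/.XO]-1
p5 O@[XXO/XOX/..O]: (2,0)[XXO/XOX/O.O]+1* (2,1)[XXO/XOX/.OO]-1
p6 X@[XXO/XOX/O.O] terminal -1; root [.X./..X/..O] d6

O winning at [.X./..X/..O]: True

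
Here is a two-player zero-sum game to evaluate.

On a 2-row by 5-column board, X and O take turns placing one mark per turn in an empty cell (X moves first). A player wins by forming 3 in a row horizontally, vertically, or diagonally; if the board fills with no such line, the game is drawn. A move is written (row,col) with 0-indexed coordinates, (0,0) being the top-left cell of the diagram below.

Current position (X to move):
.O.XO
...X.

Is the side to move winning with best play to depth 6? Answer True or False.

X winning at [.O.XO/...X.]: True

ply 1, X at .O.XO/...X. | (0,0)=+0→XO.XO/...X.; (0,2)=+0→.OXXO/...X.; (1,0)=+0→.O.XO/X..X.; (1,1)=+0→.O.XO/.X.X.; (1,2)=+1→.O.XO/..XX.*; (1,4)=+0→.O.XO/...XX
ply 2, O at .O.XO/..XX. | (0,0)=-1→OO.XO/..XX.*; (0,2)=-1→.OOXO/..XX.; (1,0)=-1→.O.XO/O.XX.; (1,1)=-1→.O.XO/.OXX.; (1,4)=-1→.O.XO/..XXO
ply 3, X at OO.XO/..XX. | (0,2)=+1→OOXXO/..XX.*; (1,0)=-1→OO.XO/X.XX.; (1,1)=+1→OO.XO/.XXX.; (1,4)=+1→OO.XO/..XXX
ply 4, O at OOXXO/..XX. | (1,0)=-1→OOXXO/O.XX.*; (1,1)=-1→OOXXO/.OXX.; (1,4)=-1→OOXXO/..XXO
ply 5, X at OOXXO/O.XX. | (1,1)=+1→OOXXO/OXXX.*; (1,4)=+1→OOXXO/O.XXX
ply 6: OOXXO/OXXX. is terminal -1 (O); from .O.XO/...X. depth 6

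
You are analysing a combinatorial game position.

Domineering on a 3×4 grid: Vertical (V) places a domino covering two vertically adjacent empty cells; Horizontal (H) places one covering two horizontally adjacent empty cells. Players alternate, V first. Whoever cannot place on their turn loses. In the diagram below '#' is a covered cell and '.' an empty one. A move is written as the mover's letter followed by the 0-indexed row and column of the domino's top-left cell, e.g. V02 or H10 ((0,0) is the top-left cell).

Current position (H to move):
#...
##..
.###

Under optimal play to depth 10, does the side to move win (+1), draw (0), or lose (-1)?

value(#.../##../.###, H) = +1

ply 1, H at #.../##../.### | H01=-1→###./##../.###; H02=+1→#.##/##../.###*; H12=+1→#.../####/.###
ply 2: #.##/##../.### is terminal -1 (V); from #.../##../.### depth 10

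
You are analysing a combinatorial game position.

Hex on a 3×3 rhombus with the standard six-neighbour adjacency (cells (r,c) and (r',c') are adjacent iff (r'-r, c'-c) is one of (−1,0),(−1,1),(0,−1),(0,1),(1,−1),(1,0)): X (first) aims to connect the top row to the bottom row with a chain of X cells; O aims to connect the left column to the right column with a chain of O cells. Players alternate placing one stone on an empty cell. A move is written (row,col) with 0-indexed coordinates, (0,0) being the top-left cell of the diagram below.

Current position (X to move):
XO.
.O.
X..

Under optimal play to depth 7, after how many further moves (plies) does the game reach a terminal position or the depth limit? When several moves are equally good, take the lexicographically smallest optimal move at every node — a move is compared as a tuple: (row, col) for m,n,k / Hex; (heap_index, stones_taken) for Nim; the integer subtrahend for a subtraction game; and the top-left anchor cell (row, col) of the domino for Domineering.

PV length from [XO./.O./X..]: 5 plies

ply 1, X at XO./.O./X.. | (0,2)=+1→XOX/.O./X..*; (1,0)=+1→XO./XO./X..; (1,2)=+1→XO./.OX/X..; (2,1)=-1→XO./.O./XX.; (2,2)=-1→XO./.O./X.X
ply 2, O at XOX/.O./X.. | (1,0)=-1→XOX/OO./X..*; (1,2)=-1→XOX/.OO/X..; (2,1)=-1→XOX/.O./XO.; (2,2)=-1→XOX/.O./X.O
ply 3, X at XOX/OO./X.. | (1,2)=+1→XOX/OOX/X..*; (2,1)=-1→XOX/OO./XX.; (2,2)=-1→XOX/OO./X.X
ply 4, O at XOX/OOX/X.. | (2,1)=-1→XOX/OOX/XO.*; (2,2)=-1→XOX/OOX/X.O
ply 5, X at XOX/OOX/XO. | (2,2)=+1→XOX/OOX/XOX*
ply 6: XOX/OOX/XOX is terminal -1 (O); from XO./.O./X.. depth 7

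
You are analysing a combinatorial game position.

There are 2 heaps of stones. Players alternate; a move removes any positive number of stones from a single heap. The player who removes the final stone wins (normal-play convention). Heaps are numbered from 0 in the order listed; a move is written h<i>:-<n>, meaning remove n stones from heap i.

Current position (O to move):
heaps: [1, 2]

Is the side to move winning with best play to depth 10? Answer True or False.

p1 O@[(1,2)]: h0:-1[(0,2)]-1 h1:-1[(1,1)]+1* h1:-2[(1,0)]-1
p2 X@[(1,1)]: h0:-1[(0,1)]-1* h1:-1[(1,0)]-1
p3 O@[(0,1)]: h1:-1[(0,0)]+1*
p4 X@[(0,0)] terminal -1; root [(1,2)] d10

O winning at [(1,2)]: True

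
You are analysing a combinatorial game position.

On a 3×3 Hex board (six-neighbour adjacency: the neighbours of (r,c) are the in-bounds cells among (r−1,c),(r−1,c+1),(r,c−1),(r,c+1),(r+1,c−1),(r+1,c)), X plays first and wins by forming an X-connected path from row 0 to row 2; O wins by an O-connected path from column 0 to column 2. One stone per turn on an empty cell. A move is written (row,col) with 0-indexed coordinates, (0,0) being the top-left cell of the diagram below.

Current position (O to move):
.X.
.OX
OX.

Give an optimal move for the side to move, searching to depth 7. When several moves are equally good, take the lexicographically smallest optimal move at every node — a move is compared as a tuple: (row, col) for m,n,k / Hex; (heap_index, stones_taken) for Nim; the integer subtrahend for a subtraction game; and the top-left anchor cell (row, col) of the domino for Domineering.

p1 O@[.X./.OX/OX.]: (0,0)[OX./.OX/OX.]-1 (0,2)[.XO/.OX/OX.]+1* (1,0)[.X./OOX/OX.]-1 (2,2)[.X./.OX/OXO]-1
p2 X@[.XO/.OX/OX.] terminal -1; root [.X./.OX/OX.] d7

O's best at [.X./.OX/OX.]: (0,2)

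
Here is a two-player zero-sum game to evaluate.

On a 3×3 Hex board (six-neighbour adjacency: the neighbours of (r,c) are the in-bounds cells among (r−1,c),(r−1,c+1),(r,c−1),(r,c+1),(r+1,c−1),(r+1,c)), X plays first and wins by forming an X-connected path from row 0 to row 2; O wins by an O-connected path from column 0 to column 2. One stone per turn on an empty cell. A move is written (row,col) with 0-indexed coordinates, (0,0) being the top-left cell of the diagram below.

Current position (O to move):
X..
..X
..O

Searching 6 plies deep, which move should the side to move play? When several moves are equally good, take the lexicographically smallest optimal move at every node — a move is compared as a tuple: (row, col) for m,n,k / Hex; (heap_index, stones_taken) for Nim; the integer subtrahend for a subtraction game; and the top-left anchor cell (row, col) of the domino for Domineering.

p1 O@[X../..X/..O]: (0,1)[XO./..X/..O]-1 (0,2)[X.O/..X/..O]-1 (1,0)[X../O.X/..O]-1 (1,1)[X../.OX/..O]+1* (2,0)[X../..X/O.O]-1 (2,1)[X../..X/.OO]-1
p2 X@[X../.OX/..O]: (0,1)[XX./.OX/..O]-1* (0,2)[X.X/.OX/..O]-1 (1,0)[X../XOX/..O]-1 (2,0)[X../.OX/X.O]-1 (2,1)[X../.OX/.XO]-1
p3 O@[XX./.OX/..O]: (0,2)[XXO/.OX/..O]+1* (1,0)[XX./OOX/..O]+1 (2,0)[XX./.OX/O.O]+1 (2,1)[XX./.OX/.OO]+1
p4 X@[XXO/.OX/..O]: (1,0)[XXO/XOX/..O]-1* (2,0)[XXO/.OX/X.O]-1 (2,1)[XXO/.OX/.XO]-1
p5 O@[XXO/XOX/..O]: (2,0)[XXO/XOX/O.O]+1* (2,1)[XXO/XOX/.OO]-1
p6 X@[XXO/XOX/O.O] terminal -1; root [X../..X/..O] d6

O's best at [X../..X/..O]: (1,1)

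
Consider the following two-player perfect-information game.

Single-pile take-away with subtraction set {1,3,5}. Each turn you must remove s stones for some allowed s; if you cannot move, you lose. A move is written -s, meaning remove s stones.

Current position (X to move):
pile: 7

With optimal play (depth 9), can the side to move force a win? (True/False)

X winning at [7]: True

p1 X@[7]: -1[6]+1* -3[4]+1 -5[2]+1
p2 O@[6]: -1[5]-1* -3[3]-1 -5[1]-1
p3 X@[5]: -1[4]+1* -3[2]+1 -5[0]+1
p4 O@[4]: -1[3]-1* -3[1]-1
p5 X@[3]: -1[2]+1* -3[0]+1
p6 O@[2]: -1[1]-1*
p7 X@[1]: -1[0]+1*
p8 O@[0] terminal -1; root [7] d9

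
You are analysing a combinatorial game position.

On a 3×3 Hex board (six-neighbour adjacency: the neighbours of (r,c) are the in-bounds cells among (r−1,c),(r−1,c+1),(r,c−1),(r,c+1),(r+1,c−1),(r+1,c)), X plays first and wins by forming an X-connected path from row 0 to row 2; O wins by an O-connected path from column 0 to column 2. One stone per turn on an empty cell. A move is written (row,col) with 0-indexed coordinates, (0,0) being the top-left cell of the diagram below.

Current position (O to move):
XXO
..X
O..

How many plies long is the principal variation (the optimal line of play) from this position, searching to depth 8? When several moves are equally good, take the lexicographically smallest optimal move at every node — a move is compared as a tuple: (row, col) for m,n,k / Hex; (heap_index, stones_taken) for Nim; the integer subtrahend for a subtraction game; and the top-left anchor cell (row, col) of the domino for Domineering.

ply 1, O at XXO/..X/O.. | (1,0)=-1→XXO/O.X/O..; (1,1)=+1→XXO/.OX/O..*; (2,1)=+1→XXO/..X/OO.; (2,2)=+1→XXO/..X/O.O
ply 2: XXO/.OX/O.. is terminal -1 (X); from XXO/..X/O.. depth 8

PV length from [XXO/..X/O..]: 1 ply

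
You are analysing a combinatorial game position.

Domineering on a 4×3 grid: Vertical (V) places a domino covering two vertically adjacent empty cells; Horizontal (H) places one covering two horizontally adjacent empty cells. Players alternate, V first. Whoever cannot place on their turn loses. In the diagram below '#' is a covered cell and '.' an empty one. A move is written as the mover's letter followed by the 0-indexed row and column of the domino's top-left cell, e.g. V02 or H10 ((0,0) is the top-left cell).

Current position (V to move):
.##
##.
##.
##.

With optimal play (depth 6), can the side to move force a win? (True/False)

V winning at [.##/##./##./##.]: True

[.##/##./##./##.] V move#1: V12:+1/.##/###/###/##.*, V22:+1/.##/##./###/###
[.##/###/###/##.] end (terminal -1, H#2); searched .##/##./##./##. to 6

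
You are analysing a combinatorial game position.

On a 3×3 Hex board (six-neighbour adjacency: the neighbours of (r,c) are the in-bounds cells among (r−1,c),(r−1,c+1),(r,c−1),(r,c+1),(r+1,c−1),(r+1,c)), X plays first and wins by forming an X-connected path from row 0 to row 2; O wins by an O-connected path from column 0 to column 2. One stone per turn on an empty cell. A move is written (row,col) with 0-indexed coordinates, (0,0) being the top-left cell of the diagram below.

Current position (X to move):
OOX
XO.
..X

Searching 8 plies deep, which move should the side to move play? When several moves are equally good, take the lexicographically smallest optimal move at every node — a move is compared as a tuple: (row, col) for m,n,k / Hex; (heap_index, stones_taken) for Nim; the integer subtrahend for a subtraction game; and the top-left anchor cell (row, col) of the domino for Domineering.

p1 X@[OOX/XO./..X]: (1,2)[OOX/XOX/..X]+1* (2,0)[OOX/XO./X.X]-1 (2,1)[OOX/XO./.XX]-1
p2 O@[OOX/XOX/..X] terminal -1; root [OOX/XO./..X] d8

X's best at [OOX/XO./..X]: (1,2)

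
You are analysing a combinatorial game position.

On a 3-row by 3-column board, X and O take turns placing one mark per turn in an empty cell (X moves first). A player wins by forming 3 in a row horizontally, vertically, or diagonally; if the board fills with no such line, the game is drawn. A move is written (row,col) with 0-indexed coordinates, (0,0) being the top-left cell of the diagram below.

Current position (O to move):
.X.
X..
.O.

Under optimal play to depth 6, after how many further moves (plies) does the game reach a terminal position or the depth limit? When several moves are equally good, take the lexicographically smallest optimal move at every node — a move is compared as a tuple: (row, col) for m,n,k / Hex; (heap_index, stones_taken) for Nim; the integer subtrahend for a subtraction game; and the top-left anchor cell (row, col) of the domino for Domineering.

PV length from [.X./X../.O.]: 6 plies

p1 O@[.X./X../.O.]: (0,0)[OX./X../.O.]+0* (0,2)[.XO/X../.O.]+0 (1,1)[.X./XO./.O.]-1 (1,2)[.X./X.O/.O.]-1 (2,0)[.X./X../OO.]-1 (2,2)[.X./X../.OO]-1
p2 X@[OX./X../.O.]: (0,2)[OXX/X../.O.]-1 (1,1)[OX./XX./.O.]+0* (1,2)[OX./X.X/.O.]+0 (2,0)[OX./X../XO.]+0 (2,2)[OX./X../.OX]+0
p3 O@[OX./XX./.O.]: (0,2)[OXO/XX./.O.]-1 (1,2)[OX./XXO/.O.]+0* (2,0)[OX./XX./OO.]-1 (2,2)[OX./XX./.OO]-1
p4 X@[OX./XXO/.O.]: (0,2)[OXX/XXO/.O.]+0* (2,0)[OX./XXO/XO.]+0 (2,2)[OX./XXO/.OX]+0
p5 O@[OXX/XXO/.O.]: (2,0)[OXX/XXO/OO.]+0* (2,2)[OXX/XXO/.OO]-1
p6 X@[OXX/XXO/OO.]: (2,2)[OXX/XXO/OOX]+0*
p7 O@[OXX/XXO/OOX] terminal +0; root [.X./X../.O.] d6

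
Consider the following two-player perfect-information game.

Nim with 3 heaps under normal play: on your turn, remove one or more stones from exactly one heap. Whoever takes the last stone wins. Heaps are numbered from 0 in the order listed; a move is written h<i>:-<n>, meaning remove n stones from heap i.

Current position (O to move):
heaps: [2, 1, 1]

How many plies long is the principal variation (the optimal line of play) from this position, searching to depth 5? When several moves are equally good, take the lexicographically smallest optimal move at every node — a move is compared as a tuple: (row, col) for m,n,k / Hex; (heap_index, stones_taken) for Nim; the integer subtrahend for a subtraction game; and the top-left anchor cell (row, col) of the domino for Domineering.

[(2,1,1)] O move#1: h0:-1:-1/(1,1,1), h0:-2:+1/(0,1,1)*, h1:-1:-1/(2,0,1), h2:-1:-1/(2,1,0)
[(0,1,1)] X move#2: h1:-1:-1/(0,0,1)*, h2:-1:-1/(0,1,0)
[(0,0,1)] O move#3: h2:-1:+1/(0,0,0)*
[(0,0,0)] end (terminal -1, X#4); searched (2,1,1) to 5

PV length from [(2,1,1)]: 3 plies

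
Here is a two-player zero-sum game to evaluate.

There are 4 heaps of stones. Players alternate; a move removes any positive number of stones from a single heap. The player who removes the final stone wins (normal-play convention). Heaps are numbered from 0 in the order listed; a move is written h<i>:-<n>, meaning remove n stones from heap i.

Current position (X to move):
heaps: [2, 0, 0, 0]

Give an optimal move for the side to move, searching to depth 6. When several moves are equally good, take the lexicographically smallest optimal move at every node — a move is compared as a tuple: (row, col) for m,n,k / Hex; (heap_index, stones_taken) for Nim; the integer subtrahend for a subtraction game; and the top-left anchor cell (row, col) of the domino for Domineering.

X's best at [(2,0,0,0)]: h0:-2

p1 X@[(2,0,0,0)]: h0:-1[(1,0,0,0)]-1 h0:-2[(0,0,0,0)]+1*
p2 O@[(0,0,0,0)] terminal -1; root [(2,0,0,0)] d6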